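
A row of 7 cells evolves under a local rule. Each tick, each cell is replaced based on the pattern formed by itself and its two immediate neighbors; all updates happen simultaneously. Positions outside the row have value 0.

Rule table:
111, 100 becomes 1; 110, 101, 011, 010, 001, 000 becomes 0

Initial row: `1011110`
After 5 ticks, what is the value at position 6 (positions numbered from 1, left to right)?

0

0001101
0000000
0000000  (fixed point — unchanged through tick 5)
position 6 holds 0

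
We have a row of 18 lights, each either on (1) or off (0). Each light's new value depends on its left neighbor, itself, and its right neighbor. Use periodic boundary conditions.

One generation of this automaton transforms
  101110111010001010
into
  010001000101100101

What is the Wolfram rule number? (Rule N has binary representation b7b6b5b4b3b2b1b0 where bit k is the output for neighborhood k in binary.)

position 3: 111 → 0  (bit 7 = 0)
position 4: 110 → 0  (bit 6 = 0)
position 1: 101 → 1  (bit 5 = 1)
position 11: 100 → 1  (bit 4 = 1)
position 2: 011 → 0  (bit 3 = 0)
position 0: 010 → 0  (bit 2 = 0)
position 13: 001 → 0  (bit 1 = 0)
position 12: 000 → 1  (bit 0 = 1)
bits b7..b0 = 00110001 = 49

49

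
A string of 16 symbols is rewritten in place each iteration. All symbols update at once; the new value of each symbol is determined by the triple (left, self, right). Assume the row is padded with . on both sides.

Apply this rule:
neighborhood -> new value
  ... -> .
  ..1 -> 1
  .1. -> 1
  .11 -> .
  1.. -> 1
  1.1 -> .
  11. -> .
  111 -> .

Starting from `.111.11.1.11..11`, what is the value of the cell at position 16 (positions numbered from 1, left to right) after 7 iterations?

.

1.......1...11..
11.....111.1..1.
..1...1....11111
.111.111..1.....
1.......1111....
11.....1....1...
..1...111..111..
position 16 holds .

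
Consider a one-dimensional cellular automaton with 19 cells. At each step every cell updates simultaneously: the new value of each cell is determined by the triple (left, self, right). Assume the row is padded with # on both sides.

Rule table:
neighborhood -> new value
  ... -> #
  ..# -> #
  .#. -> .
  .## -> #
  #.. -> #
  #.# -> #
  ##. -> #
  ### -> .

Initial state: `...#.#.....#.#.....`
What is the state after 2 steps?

###.#.#####.#.#####
..##.##...##.##....

..##.##...##.##....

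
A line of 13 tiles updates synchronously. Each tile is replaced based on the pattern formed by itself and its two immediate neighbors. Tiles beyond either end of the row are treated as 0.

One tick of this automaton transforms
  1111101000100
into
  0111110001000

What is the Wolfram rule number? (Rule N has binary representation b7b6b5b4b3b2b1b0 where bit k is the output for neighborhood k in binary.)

position 1: 111 → 1  (bit 7 = 1)
position 4: 110 → 1  (bit 6 = 1)
position 5: 101 → 1  (bit 5 = 1)
position 7: 100 → 0  (bit 4 = 0)
position 0: 011 → 0  (bit 3 = 0)
position 6: 010 → 0  (bit 2 = 0)
position 9: 001 → 1  (bit 1 = 1)
position 8: 000 → 0  (bit 0 = 0)
bits b7..b0 = 11100010 = 226

226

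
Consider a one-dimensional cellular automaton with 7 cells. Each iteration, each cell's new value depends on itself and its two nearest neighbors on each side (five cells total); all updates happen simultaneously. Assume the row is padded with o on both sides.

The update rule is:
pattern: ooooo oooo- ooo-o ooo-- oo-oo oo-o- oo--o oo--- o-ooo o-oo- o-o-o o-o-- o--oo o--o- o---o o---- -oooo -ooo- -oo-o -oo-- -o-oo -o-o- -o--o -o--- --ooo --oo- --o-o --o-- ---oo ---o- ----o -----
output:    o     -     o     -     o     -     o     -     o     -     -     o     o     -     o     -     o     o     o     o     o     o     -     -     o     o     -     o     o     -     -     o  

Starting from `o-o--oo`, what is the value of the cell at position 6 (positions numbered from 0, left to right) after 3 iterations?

o-o-ooo
o--oooo
-oooooo
position 6 holds o

o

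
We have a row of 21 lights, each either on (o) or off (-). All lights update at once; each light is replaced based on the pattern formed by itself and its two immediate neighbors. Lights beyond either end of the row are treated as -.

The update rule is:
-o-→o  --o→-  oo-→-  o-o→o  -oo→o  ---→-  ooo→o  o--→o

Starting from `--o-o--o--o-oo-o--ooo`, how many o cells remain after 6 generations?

--oooo-oo-ooo-ooo-oo-
--ooo-oo-ooo-ooo-oo-o
--oo-oo-ooo-ooo-oo-oo
--o-oo-ooo-ooo-oo-oo-
--ooo-ooo-ooo-oo-oo-o
--oo-ooo-ooo-oo-oo-oo
count of o: 14

14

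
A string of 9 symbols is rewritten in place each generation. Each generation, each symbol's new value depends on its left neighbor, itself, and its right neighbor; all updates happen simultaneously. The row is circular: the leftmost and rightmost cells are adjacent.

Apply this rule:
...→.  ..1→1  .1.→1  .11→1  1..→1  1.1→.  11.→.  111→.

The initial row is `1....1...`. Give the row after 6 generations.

11..111.1
..111...1
111..1.11
...111.1.
..11...11
111.1.11.

111.1.11.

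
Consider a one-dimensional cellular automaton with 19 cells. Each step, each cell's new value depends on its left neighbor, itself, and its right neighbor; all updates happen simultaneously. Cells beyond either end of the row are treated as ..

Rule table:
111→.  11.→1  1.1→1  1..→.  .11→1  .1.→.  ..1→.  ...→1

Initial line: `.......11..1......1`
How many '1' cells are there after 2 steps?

10

111111.11....1111..
1....1111.11.1..1.1
count of 1: 10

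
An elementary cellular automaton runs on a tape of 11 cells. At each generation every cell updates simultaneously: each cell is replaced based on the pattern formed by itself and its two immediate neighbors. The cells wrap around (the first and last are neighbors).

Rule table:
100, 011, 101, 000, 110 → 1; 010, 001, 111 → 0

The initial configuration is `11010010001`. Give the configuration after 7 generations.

01101001101
11110101110
10011011011
11011111110
11110000011
00011111010
11010001101

11010001101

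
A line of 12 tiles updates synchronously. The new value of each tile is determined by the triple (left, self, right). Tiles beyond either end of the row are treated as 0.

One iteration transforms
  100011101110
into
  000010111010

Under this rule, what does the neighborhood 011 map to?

At position 4 the neighborhood is 011; the next row has 1 there.

1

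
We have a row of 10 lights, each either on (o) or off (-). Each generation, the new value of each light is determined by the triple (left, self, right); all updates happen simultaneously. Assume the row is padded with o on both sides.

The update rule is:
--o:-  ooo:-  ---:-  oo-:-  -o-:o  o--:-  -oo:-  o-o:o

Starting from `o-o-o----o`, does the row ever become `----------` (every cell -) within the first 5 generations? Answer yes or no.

generation 1: -oooo-----
generation 2: o---------
generation 3: ----------
all cells are - at generation 3

yes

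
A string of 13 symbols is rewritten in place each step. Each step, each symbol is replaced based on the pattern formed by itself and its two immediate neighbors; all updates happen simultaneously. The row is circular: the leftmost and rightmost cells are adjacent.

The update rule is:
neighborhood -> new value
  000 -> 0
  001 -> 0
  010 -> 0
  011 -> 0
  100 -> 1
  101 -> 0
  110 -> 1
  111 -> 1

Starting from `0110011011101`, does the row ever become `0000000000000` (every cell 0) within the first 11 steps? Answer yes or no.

0011001001100
0001100100110
0000110010011
1000011001001
1100001100100
0110000110010
0011000011001
1001100001100
0100110000110
0010011000011
1001001100001
step 11 is 1001001100001, still not uniform 0

no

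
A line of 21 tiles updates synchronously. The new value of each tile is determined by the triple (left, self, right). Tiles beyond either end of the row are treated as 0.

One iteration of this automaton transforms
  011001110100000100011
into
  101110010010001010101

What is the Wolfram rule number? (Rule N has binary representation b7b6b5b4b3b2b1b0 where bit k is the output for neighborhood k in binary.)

82

position 6: 111 → 0  (bit 7 = 0)
position 2: 110 → 1  (bit 6 = 1)
position 8: 101 → 0  (bit 5 = 0)
position 3: 100 → 1  (bit 4 = 1)
position 1: 011 → 0  (bit 3 = 0)
position 9: 010 → 0  (bit 2 = 0)
position 0: 001 → 1  (bit 1 = 1)
position 11: 000 → 0  (bit 0 = 0)
bits b7..b0 = 01010010 = 82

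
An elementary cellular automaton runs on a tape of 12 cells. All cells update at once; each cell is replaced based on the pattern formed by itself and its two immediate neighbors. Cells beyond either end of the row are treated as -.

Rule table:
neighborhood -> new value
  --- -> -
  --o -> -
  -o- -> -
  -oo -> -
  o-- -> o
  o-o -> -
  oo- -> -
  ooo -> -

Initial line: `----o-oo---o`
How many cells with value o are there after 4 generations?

generation 1: --------o---
generation 2: ---------o--
generation 3: ----------o-
generation 4: -----------o
count of o: 1

1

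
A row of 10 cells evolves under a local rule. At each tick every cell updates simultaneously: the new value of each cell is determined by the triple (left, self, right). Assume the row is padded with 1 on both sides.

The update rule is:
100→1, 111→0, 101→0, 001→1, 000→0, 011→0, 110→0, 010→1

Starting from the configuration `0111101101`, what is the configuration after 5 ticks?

0000000000
1000000001
0100000010
0110000110
0001001000

0001001000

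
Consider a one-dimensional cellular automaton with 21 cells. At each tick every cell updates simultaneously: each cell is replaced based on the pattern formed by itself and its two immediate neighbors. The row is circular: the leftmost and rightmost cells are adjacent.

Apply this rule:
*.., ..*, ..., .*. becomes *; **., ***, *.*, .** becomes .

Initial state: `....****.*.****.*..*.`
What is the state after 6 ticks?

****.....*......*****
....************.....
****............*****
....************.....  (repeats tick 2; period 2)
tick 6: ....************.....

....************.....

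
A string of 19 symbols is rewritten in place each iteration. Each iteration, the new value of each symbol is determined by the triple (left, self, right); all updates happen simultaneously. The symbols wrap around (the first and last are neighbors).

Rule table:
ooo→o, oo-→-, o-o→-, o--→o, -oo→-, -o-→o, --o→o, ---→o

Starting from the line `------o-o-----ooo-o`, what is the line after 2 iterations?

ooooooo-oooooo-o--o
oooooo---oooo--ooo-

oooooo---oooo--ooo-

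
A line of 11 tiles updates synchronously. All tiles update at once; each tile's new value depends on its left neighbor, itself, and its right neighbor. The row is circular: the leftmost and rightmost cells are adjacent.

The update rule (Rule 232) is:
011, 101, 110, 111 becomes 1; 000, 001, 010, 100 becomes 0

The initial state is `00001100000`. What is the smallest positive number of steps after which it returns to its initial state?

00001100000

1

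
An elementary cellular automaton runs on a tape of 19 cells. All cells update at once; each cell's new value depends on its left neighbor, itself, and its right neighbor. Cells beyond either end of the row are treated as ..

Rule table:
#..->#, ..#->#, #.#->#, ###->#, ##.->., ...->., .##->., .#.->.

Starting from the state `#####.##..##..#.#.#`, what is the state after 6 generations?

.###.#..##..##.#.#.
#.#.#.##..##..#.#.#
.#.#.#..##..##.#.#.
#.#.#.##..##..#.#.#  (repeats generation 2; period 2)
generation 6: #.#.#.##..##..#.#.#

#.#.#.##..##..#.#.#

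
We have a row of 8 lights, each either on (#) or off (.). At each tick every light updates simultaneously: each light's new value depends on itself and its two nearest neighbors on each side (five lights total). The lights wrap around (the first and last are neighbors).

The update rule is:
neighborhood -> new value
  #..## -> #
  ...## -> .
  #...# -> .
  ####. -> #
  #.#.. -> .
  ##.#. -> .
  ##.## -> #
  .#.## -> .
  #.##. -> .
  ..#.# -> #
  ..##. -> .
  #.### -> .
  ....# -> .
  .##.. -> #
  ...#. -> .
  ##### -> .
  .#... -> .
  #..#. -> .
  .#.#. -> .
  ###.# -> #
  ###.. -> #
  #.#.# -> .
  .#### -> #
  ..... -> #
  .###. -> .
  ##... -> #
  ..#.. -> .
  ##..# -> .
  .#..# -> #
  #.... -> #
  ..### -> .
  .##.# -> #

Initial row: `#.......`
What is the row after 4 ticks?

##..#...

..####..
...#####
#...#.##
##..#...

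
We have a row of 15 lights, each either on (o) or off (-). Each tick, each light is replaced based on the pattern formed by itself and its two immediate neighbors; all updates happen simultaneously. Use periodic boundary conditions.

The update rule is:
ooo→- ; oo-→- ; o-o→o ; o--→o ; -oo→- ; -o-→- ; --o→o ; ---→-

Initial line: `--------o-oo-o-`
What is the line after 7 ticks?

-o-o-o-o-o--o-o

-------o-o--o-o
o-----o-o-oo-o-
-o---o-o-o--o-o
o-o-o-o-o-oo-o-
-o-o-o-o-o--o-o
o-o-o-o-o-oo-o-  (repeats tick 4; period 2)
tick 7: -o-o-o-o-o--o-o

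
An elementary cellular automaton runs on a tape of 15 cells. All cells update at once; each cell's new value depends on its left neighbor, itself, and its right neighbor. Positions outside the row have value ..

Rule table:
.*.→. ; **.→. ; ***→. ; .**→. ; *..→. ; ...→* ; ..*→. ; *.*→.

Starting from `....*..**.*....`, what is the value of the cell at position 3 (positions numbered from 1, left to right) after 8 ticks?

.

tick 1: ***.........***
tick 2: ....*******....
tick 3: ***.........***  (repeats tick 1; period 2)
tick 8: ....*******....
position 3 holds .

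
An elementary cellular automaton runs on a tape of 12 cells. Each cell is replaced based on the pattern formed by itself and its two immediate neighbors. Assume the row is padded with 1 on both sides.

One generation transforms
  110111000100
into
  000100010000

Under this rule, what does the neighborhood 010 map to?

At position 9 the neighborhood is 010; the next row has 0 there.

0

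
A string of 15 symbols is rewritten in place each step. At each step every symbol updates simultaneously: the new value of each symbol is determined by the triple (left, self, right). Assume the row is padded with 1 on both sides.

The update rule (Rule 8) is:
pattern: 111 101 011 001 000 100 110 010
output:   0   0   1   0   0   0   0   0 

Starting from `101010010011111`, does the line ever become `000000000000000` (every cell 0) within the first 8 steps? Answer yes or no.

yes

000000000010000
000000000000000
all cells are 0 at step 2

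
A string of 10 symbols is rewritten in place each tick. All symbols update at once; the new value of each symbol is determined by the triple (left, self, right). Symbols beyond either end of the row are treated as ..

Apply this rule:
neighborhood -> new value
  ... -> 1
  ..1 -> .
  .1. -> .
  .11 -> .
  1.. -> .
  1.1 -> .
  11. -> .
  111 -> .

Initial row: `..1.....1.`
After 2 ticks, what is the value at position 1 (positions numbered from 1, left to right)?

.

1...111...
..1.....11
position 1 holds .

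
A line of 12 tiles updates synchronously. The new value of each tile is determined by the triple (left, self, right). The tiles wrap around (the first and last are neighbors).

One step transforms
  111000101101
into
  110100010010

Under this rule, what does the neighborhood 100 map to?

1

At position 3 the neighborhood is 100; the next row has 1 there.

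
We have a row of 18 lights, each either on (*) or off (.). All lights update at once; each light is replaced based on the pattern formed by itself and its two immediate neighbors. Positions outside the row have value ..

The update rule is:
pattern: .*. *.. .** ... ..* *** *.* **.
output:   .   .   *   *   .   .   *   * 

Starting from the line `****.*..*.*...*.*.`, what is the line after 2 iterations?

...**.**.........*

*..**....*..*..*..
...**.**.........*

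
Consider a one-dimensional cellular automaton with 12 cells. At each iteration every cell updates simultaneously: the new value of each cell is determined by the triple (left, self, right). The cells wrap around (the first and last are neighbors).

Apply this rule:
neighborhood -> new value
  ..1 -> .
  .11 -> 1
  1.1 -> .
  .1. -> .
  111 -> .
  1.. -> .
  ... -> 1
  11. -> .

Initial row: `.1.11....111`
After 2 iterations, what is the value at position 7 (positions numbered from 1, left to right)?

1

...1..11.1..
11....1....1
position 7 holds 1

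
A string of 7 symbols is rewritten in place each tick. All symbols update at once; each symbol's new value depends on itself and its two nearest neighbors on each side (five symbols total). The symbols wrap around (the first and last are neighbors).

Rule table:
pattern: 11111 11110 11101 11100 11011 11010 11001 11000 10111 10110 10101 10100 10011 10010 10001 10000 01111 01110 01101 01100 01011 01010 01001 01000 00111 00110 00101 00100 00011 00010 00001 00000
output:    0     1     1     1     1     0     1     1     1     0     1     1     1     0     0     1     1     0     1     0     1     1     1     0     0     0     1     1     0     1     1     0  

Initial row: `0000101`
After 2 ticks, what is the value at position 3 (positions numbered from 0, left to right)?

0111111
1110011
position 3 holds 0

0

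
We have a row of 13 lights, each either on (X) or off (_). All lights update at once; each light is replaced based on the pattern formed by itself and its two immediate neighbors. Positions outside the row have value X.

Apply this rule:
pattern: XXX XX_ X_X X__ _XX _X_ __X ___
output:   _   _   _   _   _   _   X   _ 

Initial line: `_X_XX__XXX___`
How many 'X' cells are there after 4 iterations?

______X_____X
_____X_____X_
____X_____X__
___X_____X__X
count of X: 3

3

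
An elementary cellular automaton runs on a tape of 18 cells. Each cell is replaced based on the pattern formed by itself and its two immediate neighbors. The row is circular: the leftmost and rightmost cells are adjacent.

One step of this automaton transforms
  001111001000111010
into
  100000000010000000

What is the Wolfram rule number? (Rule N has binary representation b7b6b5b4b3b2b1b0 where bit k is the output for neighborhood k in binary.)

position 3: 111 → 0  (bit 7 = 0)
position 5: 110 → 0  (bit 6 = 0)
position 15: 101 → 0  (bit 5 = 0)
position 6: 100 → 0  (bit 4 = 0)
position 2: 011 → 0  (bit 3 = 0)
position 8: 010 → 0  (bit 2 = 0)
position 1: 001 → 0  (bit 1 = 0)
position 0: 000 → 1  (bit 0 = 1)
bits b7..b0 = 00000001 = 1

1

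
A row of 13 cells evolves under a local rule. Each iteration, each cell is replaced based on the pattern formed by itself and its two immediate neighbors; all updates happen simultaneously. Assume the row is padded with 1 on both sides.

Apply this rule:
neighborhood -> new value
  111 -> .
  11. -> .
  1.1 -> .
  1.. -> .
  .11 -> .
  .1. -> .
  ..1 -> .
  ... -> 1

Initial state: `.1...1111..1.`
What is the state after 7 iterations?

...1.........

iteration 1: ...1.........
iteration 2: .1...1111111.
iteration 3: ...1.........  (repeats iteration 1; period 2)
iteration 7: ...1.........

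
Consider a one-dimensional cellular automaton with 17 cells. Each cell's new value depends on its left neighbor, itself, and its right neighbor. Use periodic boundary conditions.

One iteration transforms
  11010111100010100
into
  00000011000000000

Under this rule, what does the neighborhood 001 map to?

At position 11 the neighborhood is 001; the next row has 0 there.

0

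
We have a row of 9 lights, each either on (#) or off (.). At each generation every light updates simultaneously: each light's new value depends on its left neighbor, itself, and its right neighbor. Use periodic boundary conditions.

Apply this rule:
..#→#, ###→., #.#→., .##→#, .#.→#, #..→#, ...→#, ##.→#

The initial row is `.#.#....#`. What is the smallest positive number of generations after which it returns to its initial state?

.#.######
.#.#....#

2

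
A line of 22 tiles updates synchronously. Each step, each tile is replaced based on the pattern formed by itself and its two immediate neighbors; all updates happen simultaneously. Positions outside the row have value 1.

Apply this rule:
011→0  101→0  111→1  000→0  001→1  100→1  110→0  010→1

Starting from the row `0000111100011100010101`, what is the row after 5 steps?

step 1: 1001011010101010110100
step 2: 0111000010101010000111
step 3: 0010100110101011001011
step 4: 1110111000101000111001
step 5: 1100010101101101010110

1100010101101101010110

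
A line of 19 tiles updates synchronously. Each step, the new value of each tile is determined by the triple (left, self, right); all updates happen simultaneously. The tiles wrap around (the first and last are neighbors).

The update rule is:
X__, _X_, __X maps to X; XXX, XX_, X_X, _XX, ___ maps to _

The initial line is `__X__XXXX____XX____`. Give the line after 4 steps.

__XX____X_______X__

_XXXX____X__X__X___
X____X__XXXXXXXXX__
XX__XXXX_________XX
__XX____X_______X__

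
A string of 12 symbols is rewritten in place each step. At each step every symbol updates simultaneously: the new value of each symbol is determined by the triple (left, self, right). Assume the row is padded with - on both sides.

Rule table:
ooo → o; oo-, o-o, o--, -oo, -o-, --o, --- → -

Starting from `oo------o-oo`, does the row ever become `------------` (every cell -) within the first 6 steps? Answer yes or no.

------------
all cells are - at step 1

yes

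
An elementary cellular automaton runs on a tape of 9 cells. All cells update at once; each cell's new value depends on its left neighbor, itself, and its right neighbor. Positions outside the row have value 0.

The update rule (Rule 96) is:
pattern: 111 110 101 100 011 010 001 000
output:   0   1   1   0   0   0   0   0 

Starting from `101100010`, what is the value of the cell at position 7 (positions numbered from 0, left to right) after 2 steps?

010100000
001000000
position 7 holds 0

0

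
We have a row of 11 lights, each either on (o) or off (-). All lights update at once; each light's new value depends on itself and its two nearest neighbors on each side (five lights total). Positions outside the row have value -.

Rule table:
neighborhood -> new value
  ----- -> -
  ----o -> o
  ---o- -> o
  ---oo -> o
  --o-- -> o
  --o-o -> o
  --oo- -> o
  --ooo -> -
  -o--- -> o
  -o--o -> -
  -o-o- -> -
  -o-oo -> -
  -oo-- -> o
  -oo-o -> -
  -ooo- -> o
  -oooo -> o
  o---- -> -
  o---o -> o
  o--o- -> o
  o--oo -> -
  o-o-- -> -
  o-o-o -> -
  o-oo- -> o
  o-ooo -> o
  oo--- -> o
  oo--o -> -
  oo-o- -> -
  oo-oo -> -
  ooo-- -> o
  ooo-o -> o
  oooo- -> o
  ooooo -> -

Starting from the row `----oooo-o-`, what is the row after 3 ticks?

--oo-ooo--o
ooo--ooo-oo
-oo---oo-oo

-oo---oo-oo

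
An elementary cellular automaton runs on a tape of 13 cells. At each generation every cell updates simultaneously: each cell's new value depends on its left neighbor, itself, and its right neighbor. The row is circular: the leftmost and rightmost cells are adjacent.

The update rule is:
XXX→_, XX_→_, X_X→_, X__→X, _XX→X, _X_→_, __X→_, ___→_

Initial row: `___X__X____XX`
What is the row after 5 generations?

____X___X__X_

generation 1: X___X__X___X_
generation 2: _X___X__X____
generation 3: __X___X__X___
generation 4: ___X___X__X__
generation 5: ____X___X__X_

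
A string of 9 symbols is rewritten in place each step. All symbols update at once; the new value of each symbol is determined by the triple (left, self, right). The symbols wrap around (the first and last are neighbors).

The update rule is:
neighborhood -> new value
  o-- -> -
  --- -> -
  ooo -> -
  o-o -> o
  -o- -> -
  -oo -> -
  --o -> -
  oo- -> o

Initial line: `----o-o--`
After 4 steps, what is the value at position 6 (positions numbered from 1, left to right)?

-

step 1: -----o---
step 2: ---------
step 3: ---------  (fixed point — unchanged through step 4)
position 6 holds -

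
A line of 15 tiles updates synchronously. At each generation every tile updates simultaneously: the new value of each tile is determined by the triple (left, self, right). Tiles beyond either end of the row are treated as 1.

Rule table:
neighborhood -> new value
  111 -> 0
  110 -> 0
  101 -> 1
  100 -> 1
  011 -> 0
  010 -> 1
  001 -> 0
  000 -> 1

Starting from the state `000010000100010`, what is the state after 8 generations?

000001000100100

111011110111011
000100001000100
110111101110110
001000010001001
101111011101100
010000100010010
111110111011011
000001000100100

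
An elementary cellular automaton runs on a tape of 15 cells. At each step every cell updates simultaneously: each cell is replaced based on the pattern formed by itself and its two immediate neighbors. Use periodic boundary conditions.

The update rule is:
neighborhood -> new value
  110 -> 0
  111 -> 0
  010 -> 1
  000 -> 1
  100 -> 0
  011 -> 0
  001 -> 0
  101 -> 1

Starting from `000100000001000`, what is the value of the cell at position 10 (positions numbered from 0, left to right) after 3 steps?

0

110101111101011
001110000011100
100000111000001
position 10 holds 0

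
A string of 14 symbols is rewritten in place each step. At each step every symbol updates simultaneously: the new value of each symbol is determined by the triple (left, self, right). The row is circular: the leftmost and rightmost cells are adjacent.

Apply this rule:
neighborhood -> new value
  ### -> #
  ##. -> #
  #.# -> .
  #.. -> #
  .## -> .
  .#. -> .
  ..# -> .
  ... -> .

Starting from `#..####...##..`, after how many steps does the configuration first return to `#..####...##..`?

14

.#..####...##.
..#..####...##
#..#..####...#
##..#..####...
.##..#..####..
..##..#..####.
...##..#..####
#...##..#..###
##...##..#..##
###...##..#..#
####...##..#..
.####...##..#.
..####...##..#
#..####...##..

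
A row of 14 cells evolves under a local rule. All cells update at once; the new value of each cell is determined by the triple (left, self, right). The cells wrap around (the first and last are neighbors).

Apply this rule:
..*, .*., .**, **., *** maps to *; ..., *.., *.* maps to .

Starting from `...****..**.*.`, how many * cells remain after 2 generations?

10

..*****.***.*.
.******.***.*.
count of *: 10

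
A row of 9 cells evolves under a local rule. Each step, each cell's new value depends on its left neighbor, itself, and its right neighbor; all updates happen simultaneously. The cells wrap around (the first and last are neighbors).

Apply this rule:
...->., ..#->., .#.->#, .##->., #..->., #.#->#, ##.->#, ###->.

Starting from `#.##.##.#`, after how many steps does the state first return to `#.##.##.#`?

step 1: ##.##.##.
step 2: .##.##.##
step 3: #.##.##.#

3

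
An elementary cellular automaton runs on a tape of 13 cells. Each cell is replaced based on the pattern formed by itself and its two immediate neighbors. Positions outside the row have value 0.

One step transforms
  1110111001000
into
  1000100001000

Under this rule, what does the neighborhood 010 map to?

1

At position 9 the neighborhood is 010; the next row has 1 there.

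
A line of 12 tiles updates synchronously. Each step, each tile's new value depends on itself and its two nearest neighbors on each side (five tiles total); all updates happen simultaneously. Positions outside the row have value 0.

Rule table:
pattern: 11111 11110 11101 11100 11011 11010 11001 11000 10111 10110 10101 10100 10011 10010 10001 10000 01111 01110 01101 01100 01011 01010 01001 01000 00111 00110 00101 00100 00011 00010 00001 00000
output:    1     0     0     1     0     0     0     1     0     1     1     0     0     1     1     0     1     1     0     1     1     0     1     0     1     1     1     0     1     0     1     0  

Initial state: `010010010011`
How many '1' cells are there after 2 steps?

001101101011
111001001111
count of 1: 8

8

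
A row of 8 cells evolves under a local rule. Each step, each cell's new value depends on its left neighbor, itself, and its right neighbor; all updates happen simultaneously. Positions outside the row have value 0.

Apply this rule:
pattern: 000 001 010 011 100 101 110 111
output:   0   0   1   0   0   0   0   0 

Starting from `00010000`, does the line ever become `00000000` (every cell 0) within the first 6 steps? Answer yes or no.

no

00010000  (fixed point — unchanged through step 6)
step 6 is 00010000, still not uniform 0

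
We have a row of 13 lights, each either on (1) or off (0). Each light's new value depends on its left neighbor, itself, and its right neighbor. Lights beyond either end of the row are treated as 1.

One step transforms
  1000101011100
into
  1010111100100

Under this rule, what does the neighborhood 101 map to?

At position 5 the neighborhood is 101; the next row has 1 there.

1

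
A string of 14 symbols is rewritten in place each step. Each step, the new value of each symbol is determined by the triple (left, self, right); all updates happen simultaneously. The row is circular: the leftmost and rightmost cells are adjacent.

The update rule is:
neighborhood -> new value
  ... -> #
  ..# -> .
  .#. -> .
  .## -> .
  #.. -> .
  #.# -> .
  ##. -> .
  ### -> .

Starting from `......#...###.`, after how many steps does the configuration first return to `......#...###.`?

#####...#.....
......#...###.

2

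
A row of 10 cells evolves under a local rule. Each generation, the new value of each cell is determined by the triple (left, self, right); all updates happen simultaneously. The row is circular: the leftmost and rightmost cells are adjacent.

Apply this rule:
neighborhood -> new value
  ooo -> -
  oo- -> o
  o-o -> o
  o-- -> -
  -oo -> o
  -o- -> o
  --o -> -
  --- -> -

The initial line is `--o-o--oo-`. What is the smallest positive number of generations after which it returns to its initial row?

generation 1: --ooo--oo-
generation 2: --o-o--oo-

2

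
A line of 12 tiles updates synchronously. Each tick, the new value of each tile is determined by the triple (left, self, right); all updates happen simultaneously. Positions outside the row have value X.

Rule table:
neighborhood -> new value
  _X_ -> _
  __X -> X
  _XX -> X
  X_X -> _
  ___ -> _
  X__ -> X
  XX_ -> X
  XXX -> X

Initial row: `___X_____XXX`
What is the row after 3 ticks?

X_X_X___XXXX
X____X_XXXXX
XX__X__XXXXX

XX__X__XXXXX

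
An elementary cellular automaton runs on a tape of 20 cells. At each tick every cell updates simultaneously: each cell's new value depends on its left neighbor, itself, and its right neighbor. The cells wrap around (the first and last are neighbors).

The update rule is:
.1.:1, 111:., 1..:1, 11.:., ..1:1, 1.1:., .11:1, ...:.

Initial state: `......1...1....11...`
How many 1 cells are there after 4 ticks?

.....111.111..11.1..
....11...1..111..11.
...11.1.11111..111.1
1.11..1.1....111...1
count of 1: 9

9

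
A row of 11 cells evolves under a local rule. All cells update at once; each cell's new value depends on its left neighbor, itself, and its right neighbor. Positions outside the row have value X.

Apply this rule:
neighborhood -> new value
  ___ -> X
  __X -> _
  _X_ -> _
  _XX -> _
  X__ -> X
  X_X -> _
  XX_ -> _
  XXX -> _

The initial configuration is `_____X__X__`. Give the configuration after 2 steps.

step 1: XXXX__X__X_
step 2: ____X__X___

____X__X___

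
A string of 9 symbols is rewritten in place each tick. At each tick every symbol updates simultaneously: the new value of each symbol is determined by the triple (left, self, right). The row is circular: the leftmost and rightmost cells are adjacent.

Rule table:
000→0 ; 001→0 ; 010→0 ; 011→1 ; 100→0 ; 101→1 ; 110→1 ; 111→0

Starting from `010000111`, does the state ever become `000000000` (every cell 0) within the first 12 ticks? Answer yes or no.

yes

tick 1: 100000101
tick 2: 100000011
tick 3: 100000010
tick 4: 000000001
tick 5: 000000000
all cells are 0 at tick 5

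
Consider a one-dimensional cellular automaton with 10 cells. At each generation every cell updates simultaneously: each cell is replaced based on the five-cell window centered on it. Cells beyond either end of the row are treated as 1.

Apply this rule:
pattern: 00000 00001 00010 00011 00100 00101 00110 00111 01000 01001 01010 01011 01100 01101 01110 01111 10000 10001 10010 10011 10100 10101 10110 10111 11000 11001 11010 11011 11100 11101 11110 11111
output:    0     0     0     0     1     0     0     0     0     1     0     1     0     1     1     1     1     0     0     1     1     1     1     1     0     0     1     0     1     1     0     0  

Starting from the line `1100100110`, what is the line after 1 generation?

0100111010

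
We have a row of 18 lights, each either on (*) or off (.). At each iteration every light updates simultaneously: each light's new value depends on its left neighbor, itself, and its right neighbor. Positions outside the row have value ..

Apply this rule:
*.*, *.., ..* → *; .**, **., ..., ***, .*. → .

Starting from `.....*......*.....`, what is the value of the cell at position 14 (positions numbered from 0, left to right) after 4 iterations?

....*.*....*.*....
...*.*.*..*.*.*...
..*.*.*.**.*.*.*..
.*.*.*.*..*.*.*.*.
position 14 holds *

*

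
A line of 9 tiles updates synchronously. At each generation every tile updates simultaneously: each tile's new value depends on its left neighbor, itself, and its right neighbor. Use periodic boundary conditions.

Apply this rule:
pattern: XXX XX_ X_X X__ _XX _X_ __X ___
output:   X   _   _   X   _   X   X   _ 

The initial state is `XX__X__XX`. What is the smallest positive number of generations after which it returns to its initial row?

7

X_XXXXX_X
___XXX___
__X_X_X__
_XX_X_XX_
X___X___X
_X_XXX_X_
XX__X__XX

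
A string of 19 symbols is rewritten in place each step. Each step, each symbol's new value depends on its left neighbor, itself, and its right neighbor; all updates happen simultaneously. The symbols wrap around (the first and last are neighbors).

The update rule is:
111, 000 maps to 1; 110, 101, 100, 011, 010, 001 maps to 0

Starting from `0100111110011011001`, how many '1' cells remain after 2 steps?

step 1: 0000011100000000000
step 2: 1111001001111111111
count of 1: 15

15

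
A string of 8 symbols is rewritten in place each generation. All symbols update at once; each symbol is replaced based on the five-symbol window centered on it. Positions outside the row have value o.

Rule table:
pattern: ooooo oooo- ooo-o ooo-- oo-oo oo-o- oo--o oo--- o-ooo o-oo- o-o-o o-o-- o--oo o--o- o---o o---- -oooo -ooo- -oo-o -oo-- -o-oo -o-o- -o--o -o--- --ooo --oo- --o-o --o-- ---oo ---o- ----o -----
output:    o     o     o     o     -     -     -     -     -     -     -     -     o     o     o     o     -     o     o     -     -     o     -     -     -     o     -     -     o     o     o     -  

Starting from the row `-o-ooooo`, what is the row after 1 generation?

-----ooo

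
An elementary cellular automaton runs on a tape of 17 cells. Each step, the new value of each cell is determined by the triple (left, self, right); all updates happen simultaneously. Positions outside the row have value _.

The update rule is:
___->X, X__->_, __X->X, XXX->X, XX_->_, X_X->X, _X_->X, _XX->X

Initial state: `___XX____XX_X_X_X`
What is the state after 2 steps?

XXX__XXXX_XXXXXX_

XXXX__XXXX_XXXXXX
XXX__XXXX_XXXXXX_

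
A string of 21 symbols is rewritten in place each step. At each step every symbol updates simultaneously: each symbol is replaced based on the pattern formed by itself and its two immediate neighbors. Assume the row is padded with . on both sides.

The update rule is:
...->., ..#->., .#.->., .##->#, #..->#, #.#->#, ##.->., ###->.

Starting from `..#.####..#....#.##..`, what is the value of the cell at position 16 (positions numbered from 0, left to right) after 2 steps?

#

...##...#..#....##.#.
...#.#...#..#...#.#.#
position 16 holds #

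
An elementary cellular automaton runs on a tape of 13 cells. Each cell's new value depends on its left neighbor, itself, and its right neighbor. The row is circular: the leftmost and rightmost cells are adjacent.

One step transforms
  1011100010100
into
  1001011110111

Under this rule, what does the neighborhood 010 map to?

At position 0 the neighborhood is 010; the next row has 1 there.

1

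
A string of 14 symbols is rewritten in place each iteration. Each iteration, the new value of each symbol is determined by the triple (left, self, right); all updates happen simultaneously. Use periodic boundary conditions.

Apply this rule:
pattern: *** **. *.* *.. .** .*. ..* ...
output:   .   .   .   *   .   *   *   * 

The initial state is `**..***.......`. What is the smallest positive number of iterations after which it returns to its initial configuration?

2

..**...*******
**..***.......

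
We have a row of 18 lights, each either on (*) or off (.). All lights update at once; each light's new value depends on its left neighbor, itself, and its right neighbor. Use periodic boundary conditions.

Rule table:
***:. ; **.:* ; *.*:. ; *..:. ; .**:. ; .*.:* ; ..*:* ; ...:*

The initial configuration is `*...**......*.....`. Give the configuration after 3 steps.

*.**.*.******.****
*..*.*......*.....
*.**.*.******.****

*.**.*.******.****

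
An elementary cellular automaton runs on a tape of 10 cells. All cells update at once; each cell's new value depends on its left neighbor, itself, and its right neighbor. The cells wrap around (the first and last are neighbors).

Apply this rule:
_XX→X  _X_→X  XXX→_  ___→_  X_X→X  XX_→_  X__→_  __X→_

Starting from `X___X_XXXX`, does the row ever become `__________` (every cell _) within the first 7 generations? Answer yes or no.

no

____XXX___
____X_____
____X_____  (fixed point — unchanged through generation 7)
generation 7 is ____X_____, still not uniform _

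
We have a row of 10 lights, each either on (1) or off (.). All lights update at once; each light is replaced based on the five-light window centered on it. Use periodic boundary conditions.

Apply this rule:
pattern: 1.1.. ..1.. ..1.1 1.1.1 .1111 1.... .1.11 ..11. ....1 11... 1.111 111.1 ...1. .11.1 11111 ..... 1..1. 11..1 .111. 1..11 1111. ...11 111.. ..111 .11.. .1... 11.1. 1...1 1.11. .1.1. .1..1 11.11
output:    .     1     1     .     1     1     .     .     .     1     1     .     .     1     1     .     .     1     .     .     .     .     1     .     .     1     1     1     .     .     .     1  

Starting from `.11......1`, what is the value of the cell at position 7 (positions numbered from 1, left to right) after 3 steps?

...11....1
11...11..1
.111...1..
position 7 holds .

.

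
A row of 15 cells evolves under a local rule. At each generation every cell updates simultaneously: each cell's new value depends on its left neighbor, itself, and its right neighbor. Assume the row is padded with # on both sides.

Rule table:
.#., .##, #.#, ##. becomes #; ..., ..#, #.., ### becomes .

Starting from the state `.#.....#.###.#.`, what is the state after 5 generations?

##.....###.####
.#.....#.###...
##.....###.#...
.#.....#.###...  (repeats generation 2; period 2)
generation 5: ##.....###.#...

##.....###.#...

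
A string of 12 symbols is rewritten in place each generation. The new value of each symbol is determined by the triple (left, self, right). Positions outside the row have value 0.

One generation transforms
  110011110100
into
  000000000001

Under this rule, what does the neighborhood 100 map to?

0

At position 2 the neighborhood is 100; the next row has 0 there.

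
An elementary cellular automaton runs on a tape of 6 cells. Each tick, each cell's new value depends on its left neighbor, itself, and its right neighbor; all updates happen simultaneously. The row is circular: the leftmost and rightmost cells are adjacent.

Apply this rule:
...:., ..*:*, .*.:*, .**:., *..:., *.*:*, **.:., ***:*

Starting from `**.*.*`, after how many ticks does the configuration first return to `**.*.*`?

2

tick 1: *.***.
tick 2: **.*.*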